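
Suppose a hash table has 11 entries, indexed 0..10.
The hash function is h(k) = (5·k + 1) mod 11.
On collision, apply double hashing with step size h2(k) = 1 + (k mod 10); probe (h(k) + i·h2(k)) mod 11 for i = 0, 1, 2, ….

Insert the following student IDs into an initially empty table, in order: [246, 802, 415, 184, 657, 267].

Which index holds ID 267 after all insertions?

246: h=10 → slot 10
802: h=7 → slot 7
415: h=8 → slot 8
184: h=8, h2=5, probe 8,2 → slot 2
657: h=8, h2=8, probe 8,5 → slot 5
267: h=5, h2=8, probe 5,2,10,7,4 → slot 4
Table: [—, —, 184, —, 267, 657, —, 802, 415, —, 246]

4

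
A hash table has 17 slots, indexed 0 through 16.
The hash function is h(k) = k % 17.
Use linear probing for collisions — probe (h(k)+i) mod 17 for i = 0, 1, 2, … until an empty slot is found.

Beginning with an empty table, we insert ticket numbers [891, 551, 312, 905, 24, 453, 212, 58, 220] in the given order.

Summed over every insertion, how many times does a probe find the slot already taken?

10

891 hashes to 7; slot 7 is free => place at 7.
551 hashes to 7; 7 taken => place at 8.
312 hashes to 6; slot 6 is free => place at 6.
905 hashes to 4; slot 4 is free => place at 4.
24 hashes to 7; 7,8 taken => place at 9.
453 hashes to 11; slot 11 is free => place at 11.
212 hashes to 8; 8,9 taken => place at 10.
58 hashes to 7; 7,8,9,10,11 taken => place at 12.
220 hashes to 16; slot 16 is free => place at 16.
Table: [∅, ∅, ∅, ∅, 905, ∅, 312, 891, 551, 24, 212, 453, 58, ∅, ∅, ∅, 220]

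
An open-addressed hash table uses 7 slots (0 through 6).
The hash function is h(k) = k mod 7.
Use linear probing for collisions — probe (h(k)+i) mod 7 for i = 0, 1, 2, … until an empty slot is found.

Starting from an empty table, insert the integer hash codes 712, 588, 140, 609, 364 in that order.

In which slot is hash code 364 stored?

3

Insert 712: h=5, slot 5 empty → index 5.
Insert 588: h=0, slot 0 empty → index 0.
Insert 140: h=0, slot 0 occupied → index 1.
Insert 609: h=0, slots 0,1 occupied → index 2.
Insert 364: h=0, slots 0,1,2 occupied → index 3.
Table: [588, 140, 609, 364, _, 712, _]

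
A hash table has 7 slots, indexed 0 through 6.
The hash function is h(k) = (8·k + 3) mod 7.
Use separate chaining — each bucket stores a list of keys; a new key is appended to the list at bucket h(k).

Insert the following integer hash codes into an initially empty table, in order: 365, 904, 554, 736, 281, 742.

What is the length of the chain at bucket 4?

5

Insert 365: h=4, bucket 4 empty -> new chain.
Insert 904: h=4, bucket 4 nonempty -> append to chain.
Insert 554: h=4, bucket 4 nonempty -> append to chain.
Insert 736: h=4, bucket 4 nonempty -> append to chain.
Insert 281: h=4, bucket 4 nonempty -> append to chain.
Insert 742: h=3, bucket 3 empty -> new chain.
Final buckets:
0: .
1: .
2: .
3: 742
4: 365 -> 904 -> 554 -> 736 -> 281
5: .
6: .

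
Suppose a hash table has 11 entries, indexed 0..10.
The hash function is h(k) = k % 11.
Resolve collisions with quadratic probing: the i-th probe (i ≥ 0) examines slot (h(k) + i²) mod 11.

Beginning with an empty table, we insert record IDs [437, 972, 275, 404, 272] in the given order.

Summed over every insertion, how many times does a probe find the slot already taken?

3

437: h=8 => slot 8
972: h=4 => slot 4
275: h=0 => slot 0
404: h=8, probe 8,9 => slot 9
272: h=8, probe 8,9,1 => slot 1
Table: [275, 272, _, _, 972, _, _, _, 437, 404, _]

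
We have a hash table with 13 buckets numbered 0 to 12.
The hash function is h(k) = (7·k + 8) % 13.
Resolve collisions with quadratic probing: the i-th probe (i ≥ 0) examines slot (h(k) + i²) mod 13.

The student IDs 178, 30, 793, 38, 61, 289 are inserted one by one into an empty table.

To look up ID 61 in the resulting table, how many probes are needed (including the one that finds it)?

178: h=6 → slot 6
30: h=10 → slot 10
793: h=8 → slot 8
38: h=1 → slot 1
61: h=6, probe 6,7 → slot 7
289: h=3 → slot 3
Table: [_, 38, _, 289, _, _, 178, 61, 793, _, 30, _, _]
Lookup 61: h=6, probe 6,7 → found at 7.

2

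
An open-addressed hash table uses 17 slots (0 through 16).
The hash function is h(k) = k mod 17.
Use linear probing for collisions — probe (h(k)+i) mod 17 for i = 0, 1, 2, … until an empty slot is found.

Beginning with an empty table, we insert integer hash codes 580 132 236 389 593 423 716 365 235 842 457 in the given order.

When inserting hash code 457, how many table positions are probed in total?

7

580: h=2 => slot 2
132: h=13 => slot 13
236: h=15 => slot 15
389: h=15, probe 15,16 => slot 16
593: h=15, probe 15,16,0 => slot 0
423: h=15, probe 15,16,0,1 => slot 1
716: h=2, probe 2,3 => slot 3
365: h=8 => slot 8
235: h=14 => slot 14
842: h=9 => slot 9
457: h=15, probe 15,16,0,1,2,3,4 => slot 4
Table: [593, 423, 580, 716, 457, ., ., ., 365, 842, ., ., ., 132, 235, 236, 389]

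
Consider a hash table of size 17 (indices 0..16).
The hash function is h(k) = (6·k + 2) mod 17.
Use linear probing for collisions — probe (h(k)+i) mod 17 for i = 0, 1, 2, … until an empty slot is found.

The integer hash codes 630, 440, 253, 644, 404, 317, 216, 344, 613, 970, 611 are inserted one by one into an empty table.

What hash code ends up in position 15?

Insert 630: h=8, slot 8 empty => index 8.
Insert 440: h=7, slot 7 empty => index 7.
Insert 253: h=7, slots 7,8 occupied => index 9.
Insert 644: h=7, slots 7,8,9 occupied => index 10.
Insert 404: h=12, slot 12 empty => index 12.
Insert 317: h=0, slot 0 empty => index 0.
Insert 216: h=6, slot 6 empty => index 6.
Insert 344: h=9, slots 9,10 occupied => index 11.
Insert 613: h=8, slots 8,9,10,11,12 occupied => index 13.
Insert 970: h=8, slots 8,9,10,11,12,13 occupied => index 14.
Insert 611: h=13, slots 13,14 occupied => index 15.
Table: [317, ∅, ∅, ∅, ∅, ∅, 216, 440, 630, 253, 644, 344, 404, 613, 970, 611, ∅]

611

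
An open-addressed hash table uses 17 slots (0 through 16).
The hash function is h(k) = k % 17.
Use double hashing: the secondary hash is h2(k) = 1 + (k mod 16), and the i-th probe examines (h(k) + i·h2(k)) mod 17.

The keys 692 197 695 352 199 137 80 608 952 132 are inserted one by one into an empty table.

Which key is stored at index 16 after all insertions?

608

692: h=12 → slot 12
197: h=10 → slot 10
695: h=15 → slot 15
352: h=12, h2=1, probe 12,13 → slot 13
199: h=12, h2=8, probe 12,3 → slot 3
137: h=1 → slot 1
80: h=12, h2=1, probe 12,13,14 → slot 14
608: h=13, h2=1, probe 13,14,15,16 → slot 16
952: h=0 → slot 0
132: h=13, h2=5, probe 13,1,6 → slot 6
Table: [952, 137, ., 199, ., ., 132, ., ., ., 197, ., 692, 352, 80, 695, 608]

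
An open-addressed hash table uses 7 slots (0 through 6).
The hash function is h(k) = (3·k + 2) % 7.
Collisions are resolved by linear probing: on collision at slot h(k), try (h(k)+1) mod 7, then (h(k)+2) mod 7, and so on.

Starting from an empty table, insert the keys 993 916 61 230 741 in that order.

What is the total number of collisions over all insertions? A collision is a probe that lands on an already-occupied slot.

6

993 hashes to 6; slot 6 is free => place at 6.
916 hashes to 6; 6 taken => place at 0.
61 hashes to 3; slot 3 is free => place at 3.
230 hashes to 6; 6,0 taken => place at 1.
741 hashes to 6; 6,0,1 taken => place at 2.
Table: [916, 230, 741, 61, ∅, ∅, 993]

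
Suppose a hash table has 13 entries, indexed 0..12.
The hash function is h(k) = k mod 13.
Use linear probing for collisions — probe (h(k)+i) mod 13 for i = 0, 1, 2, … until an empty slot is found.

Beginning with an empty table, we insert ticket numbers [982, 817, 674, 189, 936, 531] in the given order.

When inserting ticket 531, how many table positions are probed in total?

982: h=7 => slot 7
817: h=11 => slot 11
674: h=11, probe 11,12 => slot 12
189: h=7, probe 7,8 => slot 8
936: h=0 => slot 0
531: h=11, probe 11,12,0,1 => slot 1
Table: [936, 531, ., ., ., ., ., 982, 189, ., ., 817, 674]

4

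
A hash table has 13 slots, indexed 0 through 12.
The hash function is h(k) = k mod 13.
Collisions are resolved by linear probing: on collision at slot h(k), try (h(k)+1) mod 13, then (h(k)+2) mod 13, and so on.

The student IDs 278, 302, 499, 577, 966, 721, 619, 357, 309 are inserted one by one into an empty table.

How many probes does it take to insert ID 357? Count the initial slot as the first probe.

5

278: h=5 -> slot 5
302: h=3 -> slot 3
499: h=5, probe 5,6 -> slot 6
577: h=5, probe 5,6,7 -> slot 7
966: h=4 -> slot 4
721: h=6, probe 6,7,8 -> slot 8
619: h=8, probe 8,9 -> slot 9
357: h=6, probe 6,7,8,9,10 -> slot 10
309: h=10, probe 10,11 -> slot 11
Table: [-, -, -, 302, 966, 278, 499, 577, 721, 619, 357, 309, -]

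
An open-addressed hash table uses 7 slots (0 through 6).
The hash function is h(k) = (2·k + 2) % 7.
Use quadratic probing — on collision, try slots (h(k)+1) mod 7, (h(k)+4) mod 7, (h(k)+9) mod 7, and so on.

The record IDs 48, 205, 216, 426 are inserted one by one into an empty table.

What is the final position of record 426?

Insert 48: h=0, slot 0 empty -> index 0.
Insert 205: h=6, slot 6 empty -> index 6.
Insert 216: h=0, slot 0 occupied -> index 1.
Insert 426: h=0, slots 0,1 occupied -> index 4.
Table: [48, 216, ∅, ∅, 426, ∅, 205]

4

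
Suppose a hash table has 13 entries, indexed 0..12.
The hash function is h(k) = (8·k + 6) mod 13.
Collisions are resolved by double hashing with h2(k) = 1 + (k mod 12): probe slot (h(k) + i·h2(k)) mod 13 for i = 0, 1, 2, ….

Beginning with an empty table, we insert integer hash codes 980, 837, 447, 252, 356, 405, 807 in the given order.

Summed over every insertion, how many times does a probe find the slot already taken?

4

980: h=7 -> slot 7
837: h=7, h2=10, probe 7,4 -> slot 4
447: h=7, h2=4, probe 7,11 -> slot 11
252: h=7, h2=1, probe 7,8 -> slot 8
356: h=7, h2=9, probe 7,3 -> slot 3
405: h=9 -> slot 9
807: h=1 -> slot 1
Table: [_, 807, _, 356, 837, _, _, 980, 252, 405, _, 447, _]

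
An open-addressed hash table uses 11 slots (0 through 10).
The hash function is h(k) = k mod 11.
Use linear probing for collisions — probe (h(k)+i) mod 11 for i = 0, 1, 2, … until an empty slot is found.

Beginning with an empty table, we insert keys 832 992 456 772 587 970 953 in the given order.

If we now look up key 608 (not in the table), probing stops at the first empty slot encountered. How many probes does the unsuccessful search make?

832: h=7 => slot 7
992: h=2 => slot 2
456: h=5 => slot 5
772: h=2, probe 2,3 => slot 3
587: h=4 => slot 4
970: h=2, probe 2,3,4,5,6 => slot 6
953: h=7, probe 7,8 => slot 8
Table: [-, -, 992, 772, 587, 456, 970, 832, 953, -, -]
Lookup 608: h=3, probe 3,4,5,6,7,8,9 → slot 9 empty, not found.

7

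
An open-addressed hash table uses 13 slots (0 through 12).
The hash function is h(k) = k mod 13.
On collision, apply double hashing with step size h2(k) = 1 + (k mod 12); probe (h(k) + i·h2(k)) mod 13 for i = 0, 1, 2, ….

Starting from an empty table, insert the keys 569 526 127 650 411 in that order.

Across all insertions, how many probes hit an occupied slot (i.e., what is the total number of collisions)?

1

Insert 569: h=10, slot 10 empty -> index 10.
Insert 526: h=6, slot 6 empty -> index 6.
Insert 127: h=10, h2=8, slot 10 occupied -> index 5.
Insert 650: h=0, slot 0 empty -> index 0.
Insert 411: h=8, slot 8 empty -> index 8.
Table: [650, ∅, ∅, ∅, ∅, 127, 526, ∅, 411, ∅, 569, ∅, ∅]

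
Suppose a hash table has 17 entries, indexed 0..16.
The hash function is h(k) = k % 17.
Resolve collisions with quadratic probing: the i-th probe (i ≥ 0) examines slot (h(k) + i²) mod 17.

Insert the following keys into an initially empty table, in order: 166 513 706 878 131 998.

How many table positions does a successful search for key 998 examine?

Insert 166: h=13, slot 13 empty -> index 13.
Insert 513: h=3, slot 3 empty -> index 3.
Insert 706: h=9, slot 9 empty -> index 9.
Insert 878: h=11, slot 11 empty -> index 11.
Insert 131: h=12, slot 12 empty -> index 12.
Insert 998: h=12, slots 12,13 occupied -> index 16.
Table: [∅, ∅, ∅, 513, ∅, ∅, ∅, ∅, ∅, 706, ∅, 878, 131, 166, ∅, ∅, 998]
Lookup 998: h=12, probe 12,13,16 → found at 16.

3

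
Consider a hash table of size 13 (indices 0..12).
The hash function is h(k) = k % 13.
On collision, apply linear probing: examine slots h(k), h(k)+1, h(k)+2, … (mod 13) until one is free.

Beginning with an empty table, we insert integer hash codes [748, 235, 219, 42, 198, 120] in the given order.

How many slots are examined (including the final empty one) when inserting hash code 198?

748 hashes to 7; slot 7 is free → place at 7.
235 hashes to 1; slot 1 is free → place at 1.
219 hashes to 11; slot 11 is free → place at 11.
42 hashes to 3; slot 3 is free → place at 3.
198 hashes to 3; 3 taken → place at 4.
120 hashes to 3; 3,4 taken → place at 5.
Table: [_, 235, _, 42, 198, 120, _, 748, _, _, _, 219, _]

2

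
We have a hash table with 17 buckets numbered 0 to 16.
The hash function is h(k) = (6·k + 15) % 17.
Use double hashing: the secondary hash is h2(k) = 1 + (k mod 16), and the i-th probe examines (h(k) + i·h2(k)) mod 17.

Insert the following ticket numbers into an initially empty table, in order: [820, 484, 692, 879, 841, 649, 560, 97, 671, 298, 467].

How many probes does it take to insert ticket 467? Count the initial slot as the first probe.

820 hashes to 5; slot 5 is free → place at 5.
484 hashes to 12; slot 12 is free → place at 12.
692 hashes to 2; slot 2 is free → place at 2.
879 hashes to 2, h2=16; 2 taken → place at 1.
841 hashes to 12, h2=10; 12,5 taken → place at 15.
649 hashes to 16; slot 16 is free → place at 16.
560 hashes to 9; slot 9 is free → place at 9.
97 hashes to 2, h2=2; 2 taken → place at 4.
671 hashes to 12, h2=16; 12 taken → place at 11.
298 hashes to 1, h2=11; 1,12 taken → place at 6.
467 hashes to 12, h2=4; 12,16 taken → place at 3.
Table: [∅, 879, 692, 467, 97, 820, 298, ∅, ∅, 560, ∅, 671, 484, ∅, ∅, 841, 649]

3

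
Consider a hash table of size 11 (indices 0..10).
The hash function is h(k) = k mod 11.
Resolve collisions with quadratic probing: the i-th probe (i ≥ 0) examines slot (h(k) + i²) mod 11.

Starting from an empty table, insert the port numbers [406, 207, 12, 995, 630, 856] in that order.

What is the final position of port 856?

2

406: h=10 => slot 10
207: h=9 => slot 9
12: h=1 => slot 1
995: h=5 => slot 5
630: h=3 => slot 3
856: h=9, probe 9,10,2 => slot 2
Table: [., 12, 856, 630, ., 995, ., ., ., 207, 406]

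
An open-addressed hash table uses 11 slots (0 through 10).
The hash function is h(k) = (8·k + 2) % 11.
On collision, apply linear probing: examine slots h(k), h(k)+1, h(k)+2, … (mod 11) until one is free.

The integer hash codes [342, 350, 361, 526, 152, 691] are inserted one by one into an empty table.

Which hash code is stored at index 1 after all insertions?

152

Insert 342: h=10, slot 10 empty -> index 10.
Insert 350: h=8, slot 8 empty -> index 8.
Insert 361: h=8, slot 8 occupied -> index 9.
Insert 526: h=8, slots 8,9,10 occupied -> index 0.
Insert 152: h=8, slots 8,9,10,0 occupied -> index 1.
Insert 691: h=8, slots 8,9,10,0,1 occupied -> index 2.
Table: [526, 152, 691, _, _, _, _, _, 350, 361, 342]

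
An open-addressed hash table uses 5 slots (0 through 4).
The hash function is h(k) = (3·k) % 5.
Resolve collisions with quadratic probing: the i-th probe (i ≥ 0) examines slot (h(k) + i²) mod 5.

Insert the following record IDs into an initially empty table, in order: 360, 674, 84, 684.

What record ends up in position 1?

684

360 hashes to 0; slot 0 is free -> place at 0.
674 hashes to 2; slot 2 is free -> place at 2.
84 hashes to 2; 2 taken -> place at 3.
684 hashes to 2; 2,3 taken -> place at 1.
Table: [360, 684, 674, 84, -]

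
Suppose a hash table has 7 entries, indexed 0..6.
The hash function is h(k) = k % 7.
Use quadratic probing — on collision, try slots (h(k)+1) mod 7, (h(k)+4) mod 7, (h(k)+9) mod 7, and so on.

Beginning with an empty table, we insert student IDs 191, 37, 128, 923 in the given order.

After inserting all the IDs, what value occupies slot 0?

923

191: h=2 -> slot 2
37: h=2, probe 2,3 -> slot 3
128: h=2, probe 2,3,6 -> slot 6
923: h=6, probe 6,0 -> slot 0
Table: [923, —, 191, 37, —, —, 128]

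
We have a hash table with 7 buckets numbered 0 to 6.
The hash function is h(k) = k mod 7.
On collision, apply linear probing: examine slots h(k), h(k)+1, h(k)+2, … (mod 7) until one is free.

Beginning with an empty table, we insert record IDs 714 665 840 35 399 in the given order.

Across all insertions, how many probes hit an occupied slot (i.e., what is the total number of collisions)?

10

714 hashes to 0; slot 0 is free => place at 0.
665 hashes to 0; 0 taken => place at 1.
840 hashes to 0; 0,1 taken => place at 2.
35 hashes to 0; 0,1,2 taken => place at 3.
399 hashes to 0; 0,1,2,3 taken => place at 4.
Table: [714, 665, 840, 35, 399, —, —]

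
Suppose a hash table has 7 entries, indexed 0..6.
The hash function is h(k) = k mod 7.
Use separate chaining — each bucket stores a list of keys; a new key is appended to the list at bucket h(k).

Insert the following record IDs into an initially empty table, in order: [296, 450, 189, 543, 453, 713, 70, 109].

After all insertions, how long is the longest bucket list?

2

Insert 296: h=2, bucket 2 empty → new chain.
Insert 450: h=2, bucket 2 nonempty → append to chain.
Insert 189: h=0, bucket 0 empty → new chain.
Insert 543: h=4, bucket 4 empty → new chain.
Insert 453: h=5, bucket 5 empty → new chain.
Insert 713: h=6, bucket 6 empty → new chain.
Insert 70: h=0, bucket 0 nonempty → append to chain.
Insert 109: h=4, bucket 4 nonempty → append to chain.
Final buckets:
0: 189 -> 70
1: -
2: 296 -> 450
3: -
4: 543 -> 109
5: 453
6: 713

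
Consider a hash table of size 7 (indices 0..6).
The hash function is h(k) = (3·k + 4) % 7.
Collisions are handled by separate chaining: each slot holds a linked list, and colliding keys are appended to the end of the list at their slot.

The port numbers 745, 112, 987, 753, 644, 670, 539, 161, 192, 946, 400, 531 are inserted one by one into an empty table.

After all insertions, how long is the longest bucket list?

5

Insert 745: h=6, bucket 6 empty -> new chain.
Insert 112: h=4, bucket 4 empty -> new chain.
Insert 987: h=4, bucket 4 nonempty -> append to chain.
Insert 753: h=2, bucket 2 empty -> new chain.
Insert 644: h=4, bucket 4 nonempty -> append to chain.
Insert 670: h=5, bucket 5 empty -> new chain.
Insert 539: h=4, bucket 4 nonempty -> append to chain.
Insert 161: h=4, bucket 4 nonempty -> append to chain.
Insert 192: h=6, bucket 6 nonempty -> append to chain.
Insert 946: h=0, bucket 0 empty -> new chain.
Insert 400: h=0, bucket 0 nonempty -> append to chain.
Insert 531: h=1, bucket 1 empty -> new chain.
Final buckets:
0: 946 -> 400
1: 531
2: 753
3: ∅
4: 112 -> 987 -> 644 -> 539 -> 161
5: 670
6: 745 -> 192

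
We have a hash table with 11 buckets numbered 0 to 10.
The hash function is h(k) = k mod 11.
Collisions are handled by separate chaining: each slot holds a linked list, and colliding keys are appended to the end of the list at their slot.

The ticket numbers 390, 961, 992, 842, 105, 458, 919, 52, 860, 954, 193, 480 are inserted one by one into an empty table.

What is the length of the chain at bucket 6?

390 -> bucket 5
961 -> bucket 4
992 -> bucket 2
842 -> bucket 6
105 -> bucket 6 (collision)
458 -> bucket 7
919 -> bucket 6 (collision)
52 -> bucket 8
860 -> bucket 2 (collision)
954 -> bucket 8 (collision)
193 -> bucket 6 (collision)
480 -> bucket 7 (collision)
Final buckets:
0: _
1: _
2: 992 -> 860
3: _
4: 961
5: 390
6: 842 -> 105 -> 919 -> 193
7: 458 -> 480
8: 52 -> 954
9: _
10: _

4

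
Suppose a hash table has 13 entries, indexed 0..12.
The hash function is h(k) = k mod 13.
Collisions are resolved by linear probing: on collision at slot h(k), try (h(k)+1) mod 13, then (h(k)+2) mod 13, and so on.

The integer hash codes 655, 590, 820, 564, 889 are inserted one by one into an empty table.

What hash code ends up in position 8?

889

655 hashes to 5; slot 5 is free → place at 5.
590 hashes to 5; 5 taken → place at 6.
820 hashes to 1; slot 1 is free → place at 1.
564 hashes to 5; 5,6 taken → place at 7.
889 hashes to 5; 5,6,7 taken → place at 8.
Table: [—, 820, —, —, —, 655, 590, 564, 889, —, —, —, —]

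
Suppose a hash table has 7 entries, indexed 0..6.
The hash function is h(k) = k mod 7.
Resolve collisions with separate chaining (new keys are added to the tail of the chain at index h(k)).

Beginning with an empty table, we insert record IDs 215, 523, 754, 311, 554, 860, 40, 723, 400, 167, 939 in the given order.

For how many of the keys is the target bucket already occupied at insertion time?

6

215 -> bucket 5
523 -> bucket 5 (collision)
754 -> bucket 5 (collision)
311 -> bucket 3
554 -> bucket 1
860 -> bucket 6
40 -> bucket 5 (collision)
723 -> bucket 2
400 -> bucket 1 (collision)
167 -> bucket 6 (collision)
939 -> bucket 1 (collision)
Final buckets:
0: ∅
1: 554 -> 400 -> 939
2: 723
3: 311
4: ∅
5: 215 -> 523 -> 754 -> 40
6: 860 -> 167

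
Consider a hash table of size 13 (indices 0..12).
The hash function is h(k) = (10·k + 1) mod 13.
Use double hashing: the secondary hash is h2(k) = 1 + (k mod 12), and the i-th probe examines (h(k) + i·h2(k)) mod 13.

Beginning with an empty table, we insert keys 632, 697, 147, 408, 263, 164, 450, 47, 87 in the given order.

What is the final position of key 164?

8

632: h=3 -> slot 3
697: h=3, h2=2, probe 3,5 -> slot 5
147: h=2 -> slot 2
408: h=12 -> slot 12
263: h=5, h2=12, probe 5,4 -> slot 4
164: h=3, h2=9, probe 3,12,8 -> slot 8
450: h=3, h2=7, probe 3,10 -> slot 10
47: h=3, h2=12, probe 3,2,1 -> slot 1
87: h=0 -> slot 0
Table: [87, 47, 147, 632, 263, 697, ., ., 164, ., 450, ., 408]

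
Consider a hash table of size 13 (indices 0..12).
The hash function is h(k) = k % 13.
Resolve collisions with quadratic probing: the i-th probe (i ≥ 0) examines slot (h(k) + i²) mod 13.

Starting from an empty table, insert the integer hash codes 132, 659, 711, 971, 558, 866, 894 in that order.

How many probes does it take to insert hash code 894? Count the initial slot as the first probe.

2

132 hashes to 2; slot 2 is free -> place at 2.
659 hashes to 9; slot 9 is free -> place at 9.
711 hashes to 9; 9 taken -> place at 10.
971 hashes to 9; 9,10 taken -> place at 0.
558 hashes to 12; slot 12 is free -> place at 12.
866 hashes to 8; slot 8 is free -> place at 8.
894 hashes to 10; 10 taken -> place at 11.
Table: [971, -, 132, -, -, -, -, -, 866, 659, 711, 894, 558]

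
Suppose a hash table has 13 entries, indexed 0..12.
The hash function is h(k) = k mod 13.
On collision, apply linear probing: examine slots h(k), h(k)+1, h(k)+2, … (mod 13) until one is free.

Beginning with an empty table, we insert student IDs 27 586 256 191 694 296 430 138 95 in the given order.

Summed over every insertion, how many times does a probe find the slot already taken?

5

Insert 27: h=1, slot 1 empty -> index 1.
Insert 586: h=1, slot 1 occupied -> index 2.
Insert 256: h=9, slot 9 empty -> index 9.
Insert 191: h=9, slot 9 occupied -> index 10.
Insert 694: h=5, slot 5 empty -> index 5.
Insert 296: h=10, slot 10 occupied -> index 11.
Insert 430: h=1, slots 1,2 occupied -> index 3.
Insert 138: h=8, slot 8 empty -> index 8.
Insert 95: h=4, slot 4 empty -> index 4.
Table: [., 27, 586, 430, 95, 694, ., ., 138, 256, 191, 296, .]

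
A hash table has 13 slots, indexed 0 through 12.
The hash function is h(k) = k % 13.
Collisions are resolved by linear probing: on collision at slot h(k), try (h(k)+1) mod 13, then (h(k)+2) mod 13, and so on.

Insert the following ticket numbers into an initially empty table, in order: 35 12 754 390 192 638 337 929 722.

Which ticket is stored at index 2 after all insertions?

638

Insert 35: h=9, slot 9 empty -> index 9.
Insert 12: h=12, slot 12 empty -> index 12.
Insert 754: h=0, slot 0 empty -> index 0.
Insert 390: h=0, slot 0 occupied -> index 1.
Insert 192: h=10, slot 10 empty -> index 10.
Insert 638: h=1, slot 1 occupied -> index 2.
Insert 337: h=12, slots 12,0,1,2 occupied -> index 3.
Insert 929: h=6, slot 6 empty -> index 6.
Insert 722: h=7, slot 7 empty -> index 7.
Table: [754, 390, 638, 337, _, _, 929, 722, _, 35, 192, _, 12]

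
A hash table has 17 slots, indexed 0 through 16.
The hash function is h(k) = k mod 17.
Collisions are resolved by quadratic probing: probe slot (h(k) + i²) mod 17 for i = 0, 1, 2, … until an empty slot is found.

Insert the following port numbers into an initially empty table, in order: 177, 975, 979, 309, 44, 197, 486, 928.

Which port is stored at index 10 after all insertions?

979

177 hashes to 7; slot 7 is free → place at 7.
975 hashes to 6; slot 6 is free → place at 6.
979 hashes to 10; slot 10 is free → place at 10.
309 hashes to 3; slot 3 is free → place at 3.
44 hashes to 10; 10 taken → place at 11.
197 hashes to 10; 10,11 taken → place at 14.
486 hashes to 10; 10,11,14 taken → place at 2.
928 hashes to 10; 10,11,14,2 taken → place at 9.
Table: [_, _, 486, 309, _, _, 975, 177, _, 928, 979, 44, _, _, 197, _, _]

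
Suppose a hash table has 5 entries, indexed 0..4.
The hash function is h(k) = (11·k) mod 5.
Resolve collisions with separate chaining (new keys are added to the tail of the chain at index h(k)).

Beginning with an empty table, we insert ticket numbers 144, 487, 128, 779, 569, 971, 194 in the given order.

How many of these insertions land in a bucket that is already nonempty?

3

Insert 144: h=4, bucket 4 empty -> new chain.
Insert 487: h=2, bucket 2 empty -> new chain.
Insert 128: h=3, bucket 3 empty -> new chain.
Insert 779: h=4, bucket 4 nonempty -> append to chain.
Insert 569: h=4, bucket 4 nonempty -> append to chain.
Insert 971: h=1, bucket 1 empty -> new chain.
Insert 194: h=4, bucket 4 nonempty -> append to chain.
Final buckets:
0: .
1: 971
2: 487
3: 128
4: 144 -> 779 -> 569 -> 194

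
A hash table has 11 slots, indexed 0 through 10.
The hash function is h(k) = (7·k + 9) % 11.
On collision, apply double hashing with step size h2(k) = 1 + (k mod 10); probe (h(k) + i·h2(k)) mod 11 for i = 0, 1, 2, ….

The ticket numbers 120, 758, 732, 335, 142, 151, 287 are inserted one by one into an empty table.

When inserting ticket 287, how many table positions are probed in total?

Insert 120: h=2, slot 2 empty => index 2.
Insert 758: h=2, h2=9, slot 2 occupied => index 0.
Insert 732: h=7, slot 7 empty => index 7.
Insert 335: h=0, h2=6, slot 0 occupied => index 6.
Insert 142: h=2, h2=3, slot 2 occupied => index 5.
Insert 151: h=10, slot 10 empty => index 10.
Insert 287: h=5, h2=8, slots 5,2,10,7 occupied => index 4.
Table: [758, —, 120, —, 287, 142, 335, 732, —, —, 151]

5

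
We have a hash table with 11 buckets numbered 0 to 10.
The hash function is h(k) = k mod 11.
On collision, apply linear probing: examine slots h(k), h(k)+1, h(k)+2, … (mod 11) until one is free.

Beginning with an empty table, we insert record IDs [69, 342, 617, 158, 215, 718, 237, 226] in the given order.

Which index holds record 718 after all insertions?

69 hashes to 3; slot 3 is free => place at 3.
342 hashes to 1; slot 1 is free => place at 1.
617 hashes to 1; 1 taken => place at 2.
158 hashes to 4; slot 4 is free => place at 4.
215 hashes to 6; slot 6 is free => place at 6.
718 hashes to 3; 3,4 taken => place at 5.
237 hashes to 6; 6 taken => place at 7.
226 hashes to 6; 6,7 taken => place at 8.
Table: [_, 342, 617, 69, 158, 718, 215, 237, 226, _, _]

5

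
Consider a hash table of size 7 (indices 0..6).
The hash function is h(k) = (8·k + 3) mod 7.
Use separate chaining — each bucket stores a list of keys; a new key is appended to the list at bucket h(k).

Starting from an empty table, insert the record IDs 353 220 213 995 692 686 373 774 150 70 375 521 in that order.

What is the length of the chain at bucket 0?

Insert 353: h=6, bucket 6 empty -> new chain.
Insert 220: h=6, bucket 6 nonempty -> append to chain.
Insert 213: h=6, bucket 6 nonempty -> append to chain.
Insert 995: h=4, bucket 4 empty -> new chain.
Insert 692: h=2, bucket 2 empty -> new chain.
Insert 686: h=3, bucket 3 empty -> new chain.
Insert 373: h=5, bucket 5 empty -> new chain.
Insert 774: h=0, bucket 0 empty -> new chain.
Insert 150: h=6, bucket 6 nonempty -> append to chain.
Insert 70: h=3, bucket 3 nonempty -> append to chain.
Insert 375: h=0, bucket 0 nonempty -> append to chain.
Insert 521: h=6, bucket 6 nonempty -> append to chain.
Final buckets:
0: 774 -> 375
1: .
2: 692
3: 686 -> 70
4: 995
5: 373
6: 353 -> 220 -> 213 -> 150 -> 521

2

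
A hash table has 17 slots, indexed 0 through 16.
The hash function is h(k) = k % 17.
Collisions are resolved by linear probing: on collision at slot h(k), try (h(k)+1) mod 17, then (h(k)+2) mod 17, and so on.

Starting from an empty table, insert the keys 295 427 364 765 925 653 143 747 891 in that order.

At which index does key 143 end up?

295 hashes to 6; slot 6 is free => place at 6.
427 hashes to 2; slot 2 is free => place at 2.
364 hashes to 7; slot 7 is free => place at 7.
765 hashes to 0; slot 0 is free => place at 0.
925 hashes to 7; 7 taken => place at 8.
653 hashes to 7; 7,8 taken => place at 9.
143 hashes to 7; 7,8,9 taken => place at 10.
747 hashes to 16; slot 16 is free => place at 16.
891 hashes to 7; 7,8,9,10 taken => place at 11.
Table: [765, -, 427, -, -, -, 295, 364, 925, 653, 143, 891, -, -, -, -, 747]

10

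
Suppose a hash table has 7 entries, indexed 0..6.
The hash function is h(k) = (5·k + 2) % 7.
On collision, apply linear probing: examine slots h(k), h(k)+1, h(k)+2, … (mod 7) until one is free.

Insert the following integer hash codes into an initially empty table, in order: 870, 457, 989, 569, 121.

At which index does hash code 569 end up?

1

870 hashes to 5; slot 5 is free -> place at 5.
457 hashes to 5; 5 taken -> place at 6.
989 hashes to 5; 5,6 taken -> place at 0.
569 hashes to 5; 5,6,0 taken -> place at 1.
121 hashes to 5; 5,6,0,1 taken -> place at 2.
Table: [989, 569, 121, ∅, ∅, 870, 457]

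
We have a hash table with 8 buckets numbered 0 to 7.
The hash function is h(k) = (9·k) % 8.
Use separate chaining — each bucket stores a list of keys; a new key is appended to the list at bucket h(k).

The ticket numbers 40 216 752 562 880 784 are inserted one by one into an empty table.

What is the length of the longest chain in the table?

40 → bucket 0
216 → bucket 0 (collision)
752 → bucket 0 (collision)
562 → bucket 2
880 → bucket 0 (collision)
784 → bucket 0 (collision)
Final buckets:
0: 40 -> 216 -> 752 -> 880 -> 784
1: -
2: 562
3: -
4: -
5: -
6: -
7: -

5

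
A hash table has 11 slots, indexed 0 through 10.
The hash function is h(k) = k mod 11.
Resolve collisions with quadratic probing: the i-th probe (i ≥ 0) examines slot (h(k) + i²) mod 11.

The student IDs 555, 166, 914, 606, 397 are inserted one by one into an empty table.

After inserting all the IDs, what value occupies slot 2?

555: h=5 => slot 5
166: h=1 => slot 1
914: h=1, probe 1,2 => slot 2
606: h=1, probe 1,2,5,10 => slot 10
397: h=1, probe 1,2,5,10,6 => slot 6
Table: [., 166, 914, ., ., 555, 397, ., ., ., 606]

914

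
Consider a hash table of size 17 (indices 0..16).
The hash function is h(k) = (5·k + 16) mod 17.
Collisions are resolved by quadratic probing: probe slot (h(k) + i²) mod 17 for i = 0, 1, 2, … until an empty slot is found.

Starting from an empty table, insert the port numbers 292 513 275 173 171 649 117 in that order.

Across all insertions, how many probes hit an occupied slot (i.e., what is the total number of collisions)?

11

Insert 292: h=14, slot 14 empty -> index 14.
Insert 513: h=14, slot 14 occupied -> index 15.
Insert 275: h=14, slots 14,15 occupied -> index 1.
Insert 173: h=14, slots 14,15,1 occupied -> index 6.
Insert 171: h=4, slot 4 empty -> index 4.
Insert 649: h=14, slots 14,15,1,6 occupied -> index 13.
Insert 117: h=6, slot 6 occupied -> index 7.
Table: [∅, 275, ∅, ∅, 171, ∅, 173, 117, ∅, ∅, ∅, ∅, ∅, 649, 292, 513, ∅]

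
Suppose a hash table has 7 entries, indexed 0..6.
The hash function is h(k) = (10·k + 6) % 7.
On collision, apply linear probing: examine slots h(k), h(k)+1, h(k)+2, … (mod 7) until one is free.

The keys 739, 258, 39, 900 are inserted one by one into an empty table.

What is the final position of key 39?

739: h=4 → slot 4
258: h=3 → slot 3
39: h=4, probe 4,5 → slot 5
900: h=4, probe 4,5,6 → slot 6
Table: [-, -, -, 258, 739, 39, 900]

5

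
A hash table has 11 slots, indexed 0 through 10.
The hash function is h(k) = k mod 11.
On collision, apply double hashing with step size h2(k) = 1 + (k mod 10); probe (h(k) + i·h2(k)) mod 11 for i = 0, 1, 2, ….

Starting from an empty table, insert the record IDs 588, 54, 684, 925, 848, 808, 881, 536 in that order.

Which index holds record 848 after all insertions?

8

588 hashes to 5; slot 5 is free → place at 5.
54 hashes to 10; slot 10 is free → place at 10.
684 hashes to 2; slot 2 is free → place at 2.
925 hashes to 1; slot 1 is free → place at 1.
848 hashes to 1, h2=9; 1,10 taken → place at 8.
808 hashes to 5, h2=9; 5 taken → place at 3.
881 hashes to 1, h2=2; 1,3,5 taken → place at 7.
536 hashes to 8, h2=7; 8 taken → place at 4.
Table: [., 925, 684, 808, 536, 588, ., 881, 848, ., 54]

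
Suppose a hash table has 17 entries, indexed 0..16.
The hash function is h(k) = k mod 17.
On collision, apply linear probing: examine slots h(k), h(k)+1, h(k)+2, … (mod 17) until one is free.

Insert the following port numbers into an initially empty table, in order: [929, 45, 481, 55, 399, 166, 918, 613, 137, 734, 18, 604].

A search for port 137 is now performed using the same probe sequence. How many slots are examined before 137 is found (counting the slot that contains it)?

2

Insert 929: h=11, slot 11 empty → index 11.
Insert 45: h=11, slot 11 occupied → index 12.
Insert 481: h=5, slot 5 empty → index 5.
Insert 55: h=4, slot 4 empty → index 4.
Insert 399: h=8, slot 8 empty → index 8.
Insert 166: h=13, slot 13 empty → index 13.
Insert 918: h=0, slot 0 empty → index 0.
Insert 613: h=1, slot 1 empty → index 1.
Insert 137: h=1, slot 1 occupied → index 2.
Insert 734: h=3, slot 3 empty → index 3.
Insert 18: h=1, slots 1,2,3,4,5 occupied → index 6.
Insert 604: h=9, slot 9 empty → index 9.
Table: [918, 613, 137, 734, 55, 481, 18, _, 399, 604, _, 929, 45, 166, _, _, _]
Lookup 137: h=1, probe 1,2 → found at 2.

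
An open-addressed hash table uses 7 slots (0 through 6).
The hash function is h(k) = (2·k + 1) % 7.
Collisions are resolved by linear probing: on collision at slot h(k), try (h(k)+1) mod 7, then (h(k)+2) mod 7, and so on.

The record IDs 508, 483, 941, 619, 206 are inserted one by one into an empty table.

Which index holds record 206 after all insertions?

4

Insert 508: h=2, slot 2 empty -> index 2.
Insert 483: h=1, slot 1 empty -> index 1.
Insert 941: h=0, slot 0 empty -> index 0.
Insert 619: h=0, slots 0,1,2 occupied -> index 3.
Insert 206: h=0, slots 0,1,2,3 occupied -> index 4.
Table: [941, 483, 508, 619, 206, -, -]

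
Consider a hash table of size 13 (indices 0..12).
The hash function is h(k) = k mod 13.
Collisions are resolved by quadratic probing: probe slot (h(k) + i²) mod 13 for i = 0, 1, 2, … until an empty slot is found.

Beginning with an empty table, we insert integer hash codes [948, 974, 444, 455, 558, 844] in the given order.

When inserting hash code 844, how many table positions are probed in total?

Insert 948: h=12, slot 12 empty → index 12.
Insert 974: h=12, slot 12 occupied → index 0.
Insert 444: h=2, slot 2 empty → index 2.
Insert 455: h=0, slot 0 occupied → index 1.
Insert 558: h=12, slots 12,0 occupied → index 3.
Insert 844: h=12, slots 12,0,3 occupied → index 8.
Table: [974, 455, 444, 558, ., ., ., ., 844, ., ., ., 948]

4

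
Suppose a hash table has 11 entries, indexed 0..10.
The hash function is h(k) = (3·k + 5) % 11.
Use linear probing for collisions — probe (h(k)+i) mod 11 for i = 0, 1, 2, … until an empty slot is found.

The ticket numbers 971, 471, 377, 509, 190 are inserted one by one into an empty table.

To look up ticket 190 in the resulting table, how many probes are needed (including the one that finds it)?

4

971 hashes to 3; slot 3 is free → place at 3.
471 hashes to 10; slot 10 is free → place at 10.
377 hashes to 3; 3 taken → place at 4.
509 hashes to 3; 3,4 taken → place at 5.
190 hashes to 3; 3,4,5 taken → place at 6.
Table: [-, -, -, 971, 377, 509, 190, -, -, -, 471]
Lookup 190: h=3, probe 3,4,5,6 → found at 6.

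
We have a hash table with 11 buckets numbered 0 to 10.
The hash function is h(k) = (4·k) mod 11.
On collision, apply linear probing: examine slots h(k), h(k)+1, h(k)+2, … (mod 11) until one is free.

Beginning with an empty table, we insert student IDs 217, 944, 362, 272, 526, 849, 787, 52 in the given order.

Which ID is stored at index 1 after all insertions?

52

217 hashes to 10; slot 10 is free -> place at 10.
944 hashes to 3; slot 3 is free -> place at 3.
362 hashes to 7; slot 7 is free -> place at 7.
272 hashes to 10; 10 taken -> place at 0.
526 hashes to 3; 3 taken -> place at 4.
849 hashes to 8; slot 8 is free -> place at 8.
787 hashes to 2; slot 2 is free -> place at 2.
52 hashes to 10; 10,0 taken -> place at 1.
Table: [272, 52, 787, 944, 526, -, -, 362, 849, -, 217]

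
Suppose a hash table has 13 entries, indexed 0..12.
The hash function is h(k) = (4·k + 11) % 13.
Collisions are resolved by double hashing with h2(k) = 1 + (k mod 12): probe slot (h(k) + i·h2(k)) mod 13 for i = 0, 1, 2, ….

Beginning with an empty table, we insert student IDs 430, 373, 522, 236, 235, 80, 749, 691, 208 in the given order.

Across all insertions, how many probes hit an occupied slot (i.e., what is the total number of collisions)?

8

Insert 430: h=2, slot 2 empty => index 2.
Insert 373: h=8, slot 8 empty => index 8.
Insert 522: h=6, slot 6 empty => index 6.
Insert 236: h=6, h2=9, slots 6,2 occupied => index 11.
Insert 235: h=2, h2=8, slot 2 occupied => index 10.
Insert 80: h=6, h2=9, slots 6,2,11 occupied => index 7.
Insert 749: h=4, slot 4 empty => index 4.
Insert 691: h=6, h2=8, slot 6 occupied => index 1.
Insert 208: h=11, h2=5, slot 11 occupied => index 3.
Table: [-, 691, 430, 208, 749, -, 522, 80, 373, -, 235, 236, -]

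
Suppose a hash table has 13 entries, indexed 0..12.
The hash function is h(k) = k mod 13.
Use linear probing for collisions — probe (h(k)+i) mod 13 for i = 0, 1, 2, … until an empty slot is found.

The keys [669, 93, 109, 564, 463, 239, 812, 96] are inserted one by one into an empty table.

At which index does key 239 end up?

669 hashes to 6; slot 6 is free -> place at 6.
93 hashes to 2; slot 2 is free -> place at 2.
109 hashes to 5; slot 5 is free -> place at 5.
564 hashes to 5; 5,6 taken -> place at 7.
463 hashes to 8; slot 8 is free -> place at 8.
239 hashes to 5; 5,6,7,8 taken -> place at 9.
812 hashes to 6; 6,7,8,9 taken -> place at 10.
96 hashes to 5; 5,6,7,8,9,10 taken -> place at 11.
Table: [-, -, 93, -, -, 109, 669, 564, 463, 239, 812, 96, -]

9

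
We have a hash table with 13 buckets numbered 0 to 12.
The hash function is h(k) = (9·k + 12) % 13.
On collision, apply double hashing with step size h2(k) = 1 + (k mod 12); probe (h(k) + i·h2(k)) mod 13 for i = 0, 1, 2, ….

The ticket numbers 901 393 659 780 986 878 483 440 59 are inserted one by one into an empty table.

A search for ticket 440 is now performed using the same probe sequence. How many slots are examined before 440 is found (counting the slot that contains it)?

Insert 901: h=9, slot 9 empty -> index 9.
Insert 393: h=0, slot 0 empty -> index 0.
Insert 659: h=2, slot 2 empty -> index 2.
Insert 780: h=12, slot 12 empty -> index 12.
Insert 986: h=7, slot 7 empty -> index 7.
Insert 878: h=10, slot 10 empty -> index 10.
Insert 483: h=4, slot 4 empty -> index 4.
Insert 440: h=7, h2=9, slot 7 occupied -> index 3.
Insert 59: h=10, h2=12, slots 10,9 occupied -> index 8.
Table: [393, ∅, 659, 440, 483, ∅, ∅, 986, 59, 901, 878, ∅, 780]
Lookup 440: h=7, h2=9, probe 7,3 → found at 3.

2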